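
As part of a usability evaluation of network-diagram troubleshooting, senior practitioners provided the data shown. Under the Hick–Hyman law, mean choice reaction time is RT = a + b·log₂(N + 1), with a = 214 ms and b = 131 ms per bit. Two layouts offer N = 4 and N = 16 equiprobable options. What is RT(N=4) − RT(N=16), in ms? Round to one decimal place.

RT(4) = 214 + 131·log₂(5) = 214 + 131·2.3219 = 518.1689 ms.
RT(16) = 214 + 131·log₂(17) = 214 + 131·4.0875 = 749.4625 ms.
Difference = 518.1689 − 749.4625 = -231.2936 ≈ -231.3 ms.

-231.3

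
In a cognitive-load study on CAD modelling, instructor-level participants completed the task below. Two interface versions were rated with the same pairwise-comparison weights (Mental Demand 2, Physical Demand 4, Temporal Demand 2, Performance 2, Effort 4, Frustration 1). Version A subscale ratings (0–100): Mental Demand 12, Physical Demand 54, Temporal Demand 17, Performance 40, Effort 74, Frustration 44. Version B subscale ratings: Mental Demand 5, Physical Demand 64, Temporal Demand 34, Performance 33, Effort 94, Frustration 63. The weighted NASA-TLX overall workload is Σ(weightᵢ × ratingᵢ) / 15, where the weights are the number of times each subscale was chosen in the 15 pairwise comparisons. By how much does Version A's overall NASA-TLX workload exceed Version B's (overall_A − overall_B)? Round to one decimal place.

-9.7

Version A weighted sum = 2·12 + 4·54 + 2·17 + 2·40 + 4·74 + 1·44 = 24 + 216 + 34 + 80 + 296 + 44 = 694; overall_A = 694/15 = 46.2667.
Version B weighted sum = 2·5 + 4·64 + 2·34 + 2·33 + 4·94 + 1·63 = 10 + 256 + 68 + 66 + 376 + 63 = 839; overall_B = 839/15 = 55.9333.
Difference = 46.2667 − 55.9333 = -9.6666 ≈ -9.7.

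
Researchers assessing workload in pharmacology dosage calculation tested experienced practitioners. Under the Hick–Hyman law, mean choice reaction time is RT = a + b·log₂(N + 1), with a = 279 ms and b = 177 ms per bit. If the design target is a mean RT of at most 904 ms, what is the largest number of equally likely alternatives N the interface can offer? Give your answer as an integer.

Set 279 + 177·log₂(N + 1) ≤ 904.
log₂(N + 1) ≤ (904 − 279) / 177 = 3.5311.
N + 1 ≤ 2^3.5311 = 11.5602.
N ≤ 10.5602, so the largest integer N is 10.

10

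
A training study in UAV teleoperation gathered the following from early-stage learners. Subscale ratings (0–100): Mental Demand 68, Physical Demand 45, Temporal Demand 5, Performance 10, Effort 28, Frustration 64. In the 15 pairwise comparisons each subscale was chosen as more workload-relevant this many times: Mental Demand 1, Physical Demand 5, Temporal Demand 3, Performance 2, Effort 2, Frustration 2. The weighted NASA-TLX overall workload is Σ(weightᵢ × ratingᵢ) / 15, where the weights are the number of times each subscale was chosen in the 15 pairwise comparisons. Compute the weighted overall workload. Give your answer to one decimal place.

The tallies are the weights (they sum to 15).
Weighted sum = 1·68 + 5·45 + 3·5 + 2·10 + 2·28 + 2·64
            = 68 + 225 + 15 + 20 + 56 + 128 = 512.
Overall workload = 512 / 15 = 34.1333 ≈ 34.1.

34.1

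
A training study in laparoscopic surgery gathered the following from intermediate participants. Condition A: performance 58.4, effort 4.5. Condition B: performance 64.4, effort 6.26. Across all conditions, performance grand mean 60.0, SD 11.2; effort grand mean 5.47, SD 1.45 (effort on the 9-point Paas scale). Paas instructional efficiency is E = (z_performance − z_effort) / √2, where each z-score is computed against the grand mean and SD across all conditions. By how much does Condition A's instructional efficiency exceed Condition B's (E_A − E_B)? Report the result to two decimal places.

Condition A: z_P = (58.4 − 60.0)/11.2 = -0.1429; z_E = (4.5 − 5.47)/1.45 = -0.6690; E_A = (-0.1429 − (-0.6690))/√2 = 0.3720.
Condition B: z_P = (64.4 − 60.0)/11.2 = 0.3929; z_E = (6.26 − 5.47)/1.45 = 0.5448; E_B = (0.3929 − 0.5448)/√2 = -0.1074.
E_A − E_B = 0.3720 − (-0.1074) = 0.4794 ≈ 0.48.

0.48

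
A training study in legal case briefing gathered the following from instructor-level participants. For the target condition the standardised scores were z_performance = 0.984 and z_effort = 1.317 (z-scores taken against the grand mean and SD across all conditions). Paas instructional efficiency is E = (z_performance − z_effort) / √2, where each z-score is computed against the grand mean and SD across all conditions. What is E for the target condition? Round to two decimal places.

-0.24

z_P − z_E = 0.984 − 1.317 = -0.3330.
E = -0.3330 / √2 = -0.3330 / 1.41421 = -0.2355 ≈ -0.24.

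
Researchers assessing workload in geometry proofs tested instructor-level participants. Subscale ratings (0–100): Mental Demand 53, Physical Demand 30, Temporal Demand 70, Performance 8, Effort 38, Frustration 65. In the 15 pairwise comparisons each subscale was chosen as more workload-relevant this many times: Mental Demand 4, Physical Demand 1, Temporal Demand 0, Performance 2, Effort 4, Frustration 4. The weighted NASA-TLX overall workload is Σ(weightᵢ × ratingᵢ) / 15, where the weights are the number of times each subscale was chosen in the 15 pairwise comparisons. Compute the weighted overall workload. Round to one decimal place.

44.7

The tallies are the weights (they sum to 15).
Weighted sum = 4·53 + 1·30 + 0·70 + 2·8 + 4·38 + 4·65
            = 212 + 30 + 0 + 16 + 152 + 260 = 670.
Overall workload = 670 / 15 = 44.6667 ≈ 44.7.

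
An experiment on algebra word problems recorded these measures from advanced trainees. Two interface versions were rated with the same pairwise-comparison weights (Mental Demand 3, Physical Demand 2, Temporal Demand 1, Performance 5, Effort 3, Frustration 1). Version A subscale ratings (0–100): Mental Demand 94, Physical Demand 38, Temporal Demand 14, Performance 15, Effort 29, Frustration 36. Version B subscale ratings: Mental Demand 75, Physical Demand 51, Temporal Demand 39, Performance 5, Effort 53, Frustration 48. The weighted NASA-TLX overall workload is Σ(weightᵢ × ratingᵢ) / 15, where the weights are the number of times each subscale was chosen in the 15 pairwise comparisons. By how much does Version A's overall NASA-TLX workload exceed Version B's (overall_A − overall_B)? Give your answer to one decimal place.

-1.9

Version A weighted sum = 3·94 + 2·38 + 1·14 + 5·15 + 3·29 + 1·36 = 282 + 76 + 14 + 75 + 87 + 36 = 570; overall_A = 570/15 = 38.0000.
Version B weighted sum = 3·75 + 2·51 + 1·39 + 5·5 + 3·53 + 1·48 = 225 + 102 + 39 + 25 + 159 + 48 = 598; overall_B = 598/15 = 39.8667.
Difference = 38.0000 − 39.8667 = -1.8667 ≈ -1.9.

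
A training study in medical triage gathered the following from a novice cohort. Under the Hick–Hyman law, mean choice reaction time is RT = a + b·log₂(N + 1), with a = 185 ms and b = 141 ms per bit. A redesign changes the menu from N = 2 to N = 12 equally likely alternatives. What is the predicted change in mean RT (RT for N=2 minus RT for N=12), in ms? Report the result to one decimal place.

RT(2) = 185 + 141·log₂(3) = 185 + 141·1.5850 = 408.4850 ms.
RT(12) = 185 + 141·log₂(13) = 185 + 141·3.7004 = 706.7564 ms.
Difference = 408.4850 − 706.7564 = -298.2714 ≈ -298.3 ms.

-298.3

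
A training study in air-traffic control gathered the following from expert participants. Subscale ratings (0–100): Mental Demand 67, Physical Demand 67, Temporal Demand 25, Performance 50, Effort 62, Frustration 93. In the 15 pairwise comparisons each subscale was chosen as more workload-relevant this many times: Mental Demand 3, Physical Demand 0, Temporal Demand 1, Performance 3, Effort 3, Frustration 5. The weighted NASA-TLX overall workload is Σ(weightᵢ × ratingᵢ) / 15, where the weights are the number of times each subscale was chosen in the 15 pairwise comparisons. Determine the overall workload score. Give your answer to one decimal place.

The tallies are the weights (they sum to 15).
Weighted sum = 3·67 + 0·67 + 1·25 + 3·50 + 3·62 + 5·93
            = 201 + 0 + 25 + 150 + 186 + 465 = 1027.
Overall workload = 1027 / 15 = 68.4667 ≈ 68.5.

68.5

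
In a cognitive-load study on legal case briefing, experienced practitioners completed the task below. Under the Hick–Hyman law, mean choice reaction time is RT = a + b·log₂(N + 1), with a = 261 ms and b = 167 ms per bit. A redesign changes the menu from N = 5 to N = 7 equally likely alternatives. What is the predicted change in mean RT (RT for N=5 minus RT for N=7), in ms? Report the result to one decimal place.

RT(5) = 261 + 167·log₂(6) = 261 + 167·2.5850 = 692.6950 ms.
RT(7) = 261 + 167·log₂(8) = 261 + 167·3.0000 = 762.0000 ms.
Difference = 692.6950 − 762.0000 = -69.3050 ≈ -69.3 ms.

-69.3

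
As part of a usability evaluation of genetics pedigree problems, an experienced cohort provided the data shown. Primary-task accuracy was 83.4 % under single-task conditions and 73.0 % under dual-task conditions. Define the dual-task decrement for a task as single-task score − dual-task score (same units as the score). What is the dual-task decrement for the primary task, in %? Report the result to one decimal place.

10.4

Decrement = 83.4 − 73.0 = 10.4000 % ≈ 10.4 %.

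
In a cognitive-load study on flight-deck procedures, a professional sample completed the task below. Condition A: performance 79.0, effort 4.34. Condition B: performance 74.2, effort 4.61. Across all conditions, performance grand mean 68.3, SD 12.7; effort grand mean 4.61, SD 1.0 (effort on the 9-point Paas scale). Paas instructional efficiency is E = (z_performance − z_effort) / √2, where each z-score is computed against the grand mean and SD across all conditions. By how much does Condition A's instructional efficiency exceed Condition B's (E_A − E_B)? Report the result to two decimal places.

0.46

Condition A: z_P = (79.0 − 68.3)/12.7 = 0.8425; z_E = (4.34 − 4.61)/1.0 = -0.2700; E_A = (0.8425 − (-0.2700))/√2 = 0.7867.
Condition B: z_P = (74.2 − 68.3)/12.7 = 0.4646; z_E = (4.61 − 4.61)/1.0 = 0.0000; E_B = (0.4646 − 0.0000)/√2 = 0.3285.
E_A − E_B = 0.7867 − 0.3285 = 0.4582 ≈ 0.46.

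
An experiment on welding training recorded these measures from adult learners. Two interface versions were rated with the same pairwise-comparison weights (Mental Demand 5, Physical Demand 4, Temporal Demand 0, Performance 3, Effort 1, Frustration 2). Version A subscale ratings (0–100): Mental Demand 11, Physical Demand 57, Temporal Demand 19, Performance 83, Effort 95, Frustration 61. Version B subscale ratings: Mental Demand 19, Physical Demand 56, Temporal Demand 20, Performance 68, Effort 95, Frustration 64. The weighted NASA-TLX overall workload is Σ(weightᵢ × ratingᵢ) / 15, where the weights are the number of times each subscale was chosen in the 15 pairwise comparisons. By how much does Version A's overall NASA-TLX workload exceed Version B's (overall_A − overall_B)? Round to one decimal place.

0.2

Version A weighted sum = 5·11 + 4·57 + 0·19 + 3·83 + 1·95 + 2·61 = 55 + 228 + 0 + 249 + 95 + 122 = 749; overall_A = 749/15 = 49.9333.
Version B weighted sum = 5·19 + 4·56 + 0·20 + 3·68 + 1·95 + 2·64 = 95 + 224 + 0 + 204 + 95 + 128 = 746; overall_B = 746/15 = 49.7333.
Difference = 49.9333 − 49.7333 = 0.2000 ≈ 0.2.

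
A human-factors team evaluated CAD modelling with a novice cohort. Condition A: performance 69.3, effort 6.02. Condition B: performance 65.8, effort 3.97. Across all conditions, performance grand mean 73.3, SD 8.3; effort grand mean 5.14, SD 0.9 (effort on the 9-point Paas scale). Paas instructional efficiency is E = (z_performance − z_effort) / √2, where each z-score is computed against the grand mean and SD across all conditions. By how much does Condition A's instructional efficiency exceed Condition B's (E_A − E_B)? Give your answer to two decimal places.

-1.31

Condition A: z_P = (69.3 − 73.3)/8.3 = -0.4819; z_E = (6.02 − 5.14)/0.9 = 0.9778; E_A = (-0.4819 − 0.9778)/√2 = -1.0322.
Condition B: z_P = (65.8 − 73.3)/8.3 = -0.9036; z_E = (3.97 − 5.14)/0.9 = -1.3000; E_B = (-0.9036 − (-1.3000))/√2 = 0.2803.
E_A − E_B = -1.0322 − 0.2803 = -1.3125 ≈ -1.31.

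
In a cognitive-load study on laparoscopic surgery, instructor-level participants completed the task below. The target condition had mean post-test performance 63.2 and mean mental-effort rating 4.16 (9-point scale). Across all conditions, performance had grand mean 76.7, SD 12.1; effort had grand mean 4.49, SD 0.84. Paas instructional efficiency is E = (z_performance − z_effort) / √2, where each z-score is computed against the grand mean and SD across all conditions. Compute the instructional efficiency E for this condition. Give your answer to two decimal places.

z_performance = (63.2 − 76.7) / 12.1 = -13.5000 / 12.1 = -1.1157.
z_effort = (4.16 − 4.49) / 0.84 = -0.3300 / 0.84 = -0.3929.
z_P − z_E = -1.1157 − (-0.3929) = -0.7228.
E = -0.7228 / √2 = -0.7228 / 1.41421 = -0.5111 ≈ -0.51.

-0.51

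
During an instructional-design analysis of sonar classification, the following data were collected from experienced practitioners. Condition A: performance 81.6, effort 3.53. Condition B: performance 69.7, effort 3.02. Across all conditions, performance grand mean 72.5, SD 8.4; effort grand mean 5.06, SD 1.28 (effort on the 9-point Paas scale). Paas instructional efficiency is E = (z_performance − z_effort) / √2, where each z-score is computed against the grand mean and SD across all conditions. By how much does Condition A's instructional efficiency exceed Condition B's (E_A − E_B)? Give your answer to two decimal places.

0.72

Condition A: z_P = (81.6 − 72.5)/8.4 = 1.0833; z_E = (3.53 − 5.06)/1.28 = -1.1953; E_A = (1.0833 − (-1.1953))/√2 = 1.6112.
Condition B: z_P = (69.7 − 72.5)/8.4 = -0.3333; z_E = (3.02 − 5.06)/1.28 = -1.5937; E_B = (-0.3333 − (-1.5937))/√2 = 0.8912.
E_A − E_B = 1.6112 − 0.8912 = 0.7200 ≈ 0.72.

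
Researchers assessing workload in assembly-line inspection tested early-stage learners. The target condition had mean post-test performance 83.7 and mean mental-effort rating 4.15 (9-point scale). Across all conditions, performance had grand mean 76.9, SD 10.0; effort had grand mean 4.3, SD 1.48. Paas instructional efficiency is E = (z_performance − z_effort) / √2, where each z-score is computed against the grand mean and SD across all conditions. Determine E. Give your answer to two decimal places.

z_performance = (83.7 − 76.9) / 10.0 = 6.8000 / 10.0 = 0.6800.
z_effort = (4.15 − 4.3) / 1.48 = -0.1500 / 1.48 = -0.1014.
z_P − z_E = 0.6800 − (-0.1014) = 0.7814.
E = 0.7814 / √2 = 0.7814 / 1.41421 = 0.5525 ≈ 0.55.

0.55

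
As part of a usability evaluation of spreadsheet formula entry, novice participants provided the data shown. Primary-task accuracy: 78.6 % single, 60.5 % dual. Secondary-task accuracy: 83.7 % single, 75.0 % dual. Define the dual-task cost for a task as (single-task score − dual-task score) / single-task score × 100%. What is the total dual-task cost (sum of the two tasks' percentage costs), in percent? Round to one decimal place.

33.4

Primary cost = (78.6 − 60.5) / 78.6 × 100% = 23.0280%.
Secondary cost = (83.7 − 75.0) / 83.7 × 100% = 10.3943%.
Total = 23.0280% + 10.3943% = 33.4223% ≈ 33.4%.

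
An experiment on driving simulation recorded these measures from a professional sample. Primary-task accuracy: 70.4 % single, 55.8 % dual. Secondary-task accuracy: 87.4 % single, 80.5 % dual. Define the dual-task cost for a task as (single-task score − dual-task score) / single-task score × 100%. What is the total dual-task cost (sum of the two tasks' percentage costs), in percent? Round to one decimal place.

28.6

Primary cost = (70.4 − 55.8) / 70.4 × 100% = 20.7386%.
Secondary cost = (87.4 − 80.5) / 87.4 × 100% = 7.8947%.
Total = 20.7386% + 7.8947% = 28.6333% ≈ 28.6%.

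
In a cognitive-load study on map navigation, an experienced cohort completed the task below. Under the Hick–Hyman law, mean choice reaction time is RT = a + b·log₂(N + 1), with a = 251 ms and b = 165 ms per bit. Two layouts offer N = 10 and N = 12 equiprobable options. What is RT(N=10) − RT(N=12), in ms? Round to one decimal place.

RT(10) = 251 + 165·log₂(11) = 251 + 165·3.4594 = 821.8010 ms.
RT(12) = 251 + 165·log₂(13) = 251 + 165·3.7004 = 861.5660 ms.
Difference = 821.8010 − 861.5660 = -39.7650 ≈ -39.8 ms.

-39.8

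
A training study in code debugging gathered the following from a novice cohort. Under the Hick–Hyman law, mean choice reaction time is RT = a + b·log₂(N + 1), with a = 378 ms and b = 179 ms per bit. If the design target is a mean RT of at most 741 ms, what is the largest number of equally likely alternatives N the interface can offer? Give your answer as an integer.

3

Set 378 + 179·log₂(N + 1) ≤ 741.
log₂(N + 1) ≤ (741 − 378) / 179 = 2.0279.
N + 1 ≤ 2^2.0279 = 4.0781.
N ≤ 3.0781, so the largest integer N is 3.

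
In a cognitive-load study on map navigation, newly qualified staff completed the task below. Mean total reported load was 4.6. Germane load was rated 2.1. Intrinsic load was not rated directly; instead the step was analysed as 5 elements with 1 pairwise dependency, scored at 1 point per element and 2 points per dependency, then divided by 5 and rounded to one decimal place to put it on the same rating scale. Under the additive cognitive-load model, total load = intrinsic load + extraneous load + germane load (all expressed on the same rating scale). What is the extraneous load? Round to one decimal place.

1.1

Intrinsic (element-interactivity): (5 × 1 + 1 × 2) / 5 = 7 / 5 = 1.4000 → 1.4.
extraneous load = total − intrinsic − germane
             = 4.6 − 1.4 − 2.1 = 1.1.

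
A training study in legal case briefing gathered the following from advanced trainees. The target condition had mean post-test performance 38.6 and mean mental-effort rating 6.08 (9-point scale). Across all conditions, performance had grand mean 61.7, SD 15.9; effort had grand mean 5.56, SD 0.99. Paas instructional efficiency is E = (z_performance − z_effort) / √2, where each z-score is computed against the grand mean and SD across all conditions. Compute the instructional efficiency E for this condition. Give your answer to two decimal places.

-1.40

z_performance = (38.6 − 61.7) / 15.9 = -23.1000 / 15.9 = -1.4528.
z_effort = (6.08 − 5.56) / 0.99 = 0.5200 / 0.99 = 0.5253.
z_P − z_E = -1.4528 − 0.5253 = -1.9781.
E = -1.9781 / √2 = -1.9781 / 1.41421 = -1.3987 ≈ -1.40.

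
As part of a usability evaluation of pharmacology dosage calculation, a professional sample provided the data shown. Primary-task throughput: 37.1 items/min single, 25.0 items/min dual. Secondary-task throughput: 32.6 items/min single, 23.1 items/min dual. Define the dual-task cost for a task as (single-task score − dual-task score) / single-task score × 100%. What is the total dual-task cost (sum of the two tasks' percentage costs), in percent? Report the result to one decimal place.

Primary cost = (37.1 − 25.0) / 37.1 × 100% = 32.6146%.
Secondary cost = (32.6 − 23.1) / 32.6 × 100% = 29.1411%.
Total = 32.6146% + 29.1411% = 61.7557% ≈ 61.8%.

61.8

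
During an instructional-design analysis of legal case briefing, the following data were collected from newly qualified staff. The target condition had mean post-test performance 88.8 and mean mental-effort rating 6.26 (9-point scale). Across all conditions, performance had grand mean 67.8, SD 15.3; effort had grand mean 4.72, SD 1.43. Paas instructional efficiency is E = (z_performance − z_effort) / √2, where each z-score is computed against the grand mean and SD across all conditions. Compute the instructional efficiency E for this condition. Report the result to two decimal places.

z_performance = (88.8 − 67.8) / 15.3 = 21.0000 / 15.3 = 1.3725.
z_effort = (6.26 − 4.72) / 1.43 = 1.5400 / 1.43 = 1.0769.
z_P − z_E = 1.3725 − 1.0769 = 0.2956.
E = 0.2956 / √2 = 0.2956 / 1.41421 = 0.2090 ≈ 0.21.

0.21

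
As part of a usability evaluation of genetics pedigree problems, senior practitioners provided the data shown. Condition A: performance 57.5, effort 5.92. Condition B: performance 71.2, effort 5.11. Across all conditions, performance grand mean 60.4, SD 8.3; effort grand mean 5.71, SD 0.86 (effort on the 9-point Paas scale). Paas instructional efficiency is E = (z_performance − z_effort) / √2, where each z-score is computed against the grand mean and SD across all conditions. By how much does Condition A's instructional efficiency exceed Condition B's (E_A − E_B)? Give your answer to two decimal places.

-1.83

Condition A: z_P = (57.5 − 60.4)/8.3 = -0.3494; z_E = (5.92 − 5.71)/0.86 = 0.2442; E_A = (-0.3494 − 0.2442)/√2 = -0.4197.
Condition B: z_P = (71.2 − 60.4)/8.3 = 1.3012; z_E = (5.11 − 5.71)/0.86 = -0.6977; E_B = (1.3012 − (-0.6977))/√2 = 1.4134.
E_A − E_B = -0.4197 − 1.4134 = -1.8331 ≈ -1.83.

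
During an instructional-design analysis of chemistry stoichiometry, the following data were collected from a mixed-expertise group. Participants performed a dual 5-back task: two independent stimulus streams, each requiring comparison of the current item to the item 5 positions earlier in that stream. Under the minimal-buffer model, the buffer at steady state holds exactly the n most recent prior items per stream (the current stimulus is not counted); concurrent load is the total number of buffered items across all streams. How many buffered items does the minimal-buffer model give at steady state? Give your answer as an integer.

10

Each stream's buffer holds its 5 most recent prior items.
Two independent streams: 2 × 5 = 10 buffered items at steady state.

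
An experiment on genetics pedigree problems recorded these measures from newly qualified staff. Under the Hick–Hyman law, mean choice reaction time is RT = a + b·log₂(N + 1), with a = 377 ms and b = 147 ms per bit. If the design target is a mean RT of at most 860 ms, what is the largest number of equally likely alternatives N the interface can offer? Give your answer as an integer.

Set 377 + 147·log₂(N + 1) ≤ 860.
log₂(N + 1) ≤ (860 − 377) / 147 = 3.2857.
N + 1 ≤ 2^3.2857 = 9.7520.
N ≤ 8.7520, so the largest integer N is 8.

8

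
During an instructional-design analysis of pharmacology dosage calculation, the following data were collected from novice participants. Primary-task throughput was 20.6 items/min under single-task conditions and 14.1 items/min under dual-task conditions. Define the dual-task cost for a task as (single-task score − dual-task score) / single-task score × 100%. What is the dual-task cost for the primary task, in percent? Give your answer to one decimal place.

31.6

Cost = (20.6 − 14.1) / 20.6 × 100%
     = 6.5000 / 20.6 × 100% = 31.5534%.
≈ 31.6%.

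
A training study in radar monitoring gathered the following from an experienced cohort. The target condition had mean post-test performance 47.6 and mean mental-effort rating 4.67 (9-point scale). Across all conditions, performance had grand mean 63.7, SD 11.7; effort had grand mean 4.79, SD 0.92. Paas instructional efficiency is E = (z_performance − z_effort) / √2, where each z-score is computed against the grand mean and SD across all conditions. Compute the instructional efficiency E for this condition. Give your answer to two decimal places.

-0.88

z_performance = (47.6 − 63.7) / 11.7 = -16.1000 / 11.7 = -1.3761.
z_effort = (4.67 − 4.79) / 0.92 = -0.1200 / 0.92 = -0.1304.
z_P − z_E = -1.3761 − (-0.1304) = -1.2457.
E = -1.2457 / √2 = -1.2457 / 1.41421 = -0.8808 ≈ -0.88.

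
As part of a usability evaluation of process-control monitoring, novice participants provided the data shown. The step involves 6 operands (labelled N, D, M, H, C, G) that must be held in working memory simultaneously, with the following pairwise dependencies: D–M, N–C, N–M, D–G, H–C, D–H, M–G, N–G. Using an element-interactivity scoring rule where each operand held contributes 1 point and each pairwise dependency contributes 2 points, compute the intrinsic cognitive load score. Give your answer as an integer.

Count of operands held simultaneously: 6.
Count of pairwise dependencies listed: 8.
Element contribution: 6 × 1 = 6.
Interaction contribution: 8 × 2 = 16.
Intrinsic load = 6 + 16 = 22.

22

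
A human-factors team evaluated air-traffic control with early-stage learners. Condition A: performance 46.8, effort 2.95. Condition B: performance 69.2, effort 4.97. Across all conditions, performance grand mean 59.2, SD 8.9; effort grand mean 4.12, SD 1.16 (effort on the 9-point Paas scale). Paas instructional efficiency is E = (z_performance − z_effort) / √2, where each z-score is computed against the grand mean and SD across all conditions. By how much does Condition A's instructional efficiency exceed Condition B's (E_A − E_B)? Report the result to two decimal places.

Condition A: z_P = (46.8 − 59.2)/8.9 = -1.3933; z_E = (2.95 − 4.12)/1.16 = -1.0086; E_A = (-1.3933 − (-1.0086))/√2 = -0.2720.
Condition B: z_P = (69.2 − 59.2)/8.9 = 1.1236; z_E = (4.97 − 4.12)/1.16 = 0.7328; E_B = (1.1236 − 0.7328)/√2 = 0.2763.
E_A − E_B = -0.2720 − 0.2763 = -0.5483 ≈ -0.55.

-0.55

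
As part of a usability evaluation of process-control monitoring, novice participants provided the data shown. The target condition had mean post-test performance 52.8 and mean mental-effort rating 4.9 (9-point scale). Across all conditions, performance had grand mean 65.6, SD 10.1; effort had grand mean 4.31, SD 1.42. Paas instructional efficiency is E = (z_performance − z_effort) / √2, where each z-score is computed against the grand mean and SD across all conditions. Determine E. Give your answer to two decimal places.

-1.19

z_performance = (52.8 − 65.6) / 10.1 = -12.8000 / 10.1 = -1.2673.
z_effort = (4.9 − 4.31) / 1.42 = 0.5900 / 1.42 = 0.4155.
z_P − z_E = -1.2673 − 0.4155 = -1.6828.
E = -1.6828 / √2 = -1.6828 / 1.41421 = -1.1899 ≈ -1.19.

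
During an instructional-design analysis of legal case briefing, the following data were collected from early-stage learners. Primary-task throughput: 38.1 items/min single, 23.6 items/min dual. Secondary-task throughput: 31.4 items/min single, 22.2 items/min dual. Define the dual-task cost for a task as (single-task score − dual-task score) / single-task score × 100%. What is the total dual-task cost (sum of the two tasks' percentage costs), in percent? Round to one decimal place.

67.4

Primary cost = (38.1 − 23.6) / 38.1 × 100% = 38.0577%.
Secondary cost = (31.4 − 22.2) / 31.4 × 100% = 29.2994%.
Total = 38.0577% + 29.2994% = 67.3571% ≈ 67.4%.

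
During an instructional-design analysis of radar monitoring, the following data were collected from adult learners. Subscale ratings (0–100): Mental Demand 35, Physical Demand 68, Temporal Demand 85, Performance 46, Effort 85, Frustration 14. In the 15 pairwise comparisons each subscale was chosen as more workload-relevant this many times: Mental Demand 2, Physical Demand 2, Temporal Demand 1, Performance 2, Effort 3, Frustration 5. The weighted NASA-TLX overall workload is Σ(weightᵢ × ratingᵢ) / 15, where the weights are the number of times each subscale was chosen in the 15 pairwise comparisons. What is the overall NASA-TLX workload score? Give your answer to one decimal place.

The tallies are the weights (they sum to 15).
Weighted sum = 2·35 + 2·68 + 1·85 + 2·46 + 3·85 + 5·14
            = 70 + 136 + 85 + 92 + 255 + 70 = 708.
Overall workload = 708 / 15 = 47.2000 ≈ 47.2.

47.2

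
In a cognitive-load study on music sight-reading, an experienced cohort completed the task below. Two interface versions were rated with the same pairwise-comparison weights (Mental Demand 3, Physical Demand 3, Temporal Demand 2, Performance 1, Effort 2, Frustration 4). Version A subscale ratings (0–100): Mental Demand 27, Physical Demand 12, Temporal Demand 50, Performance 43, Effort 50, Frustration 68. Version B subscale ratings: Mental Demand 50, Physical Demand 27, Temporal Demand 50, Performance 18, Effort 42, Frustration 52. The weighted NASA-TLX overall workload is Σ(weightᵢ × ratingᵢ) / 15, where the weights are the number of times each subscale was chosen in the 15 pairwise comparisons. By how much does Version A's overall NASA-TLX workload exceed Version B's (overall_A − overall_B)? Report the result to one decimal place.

Version A weighted sum = 3·27 + 3·12 + 2·50 + 1·43 + 2·50 + 4·68 = 81 + 36 + 100 + 43 + 100 + 272 = 632; overall_A = 632/15 = 42.1333.
Version B weighted sum = 3·50 + 3·27 + 2·50 + 1·18 + 2·42 + 4·52 = 150 + 81 + 100 + 18 + 84 + 208 = 641; overall_B = 641/15 = 42.7333.
Difference = 42.1333 − 42.7333 = -0.6000 ≈ -0.6.

-0.6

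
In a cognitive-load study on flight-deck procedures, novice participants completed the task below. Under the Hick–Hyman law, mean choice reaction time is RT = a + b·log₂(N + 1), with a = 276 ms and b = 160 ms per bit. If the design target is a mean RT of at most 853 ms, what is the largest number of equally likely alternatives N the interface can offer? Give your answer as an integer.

11

Set 276 + 160·log₂(N + 1) ≤ 853.
log₂(N + 1) ≤ (853 − 276) / 160 = 3.6063.
N + 1 ≤ 2^3.6063 = 12.1788.
N ≤ 11.1788, so the largest integer N is 11.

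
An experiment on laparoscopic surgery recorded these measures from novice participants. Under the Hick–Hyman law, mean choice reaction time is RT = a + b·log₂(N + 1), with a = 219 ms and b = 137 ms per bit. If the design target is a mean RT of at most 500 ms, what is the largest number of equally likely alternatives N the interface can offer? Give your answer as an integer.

3

Set 219 + 137·log₂(N + 1) ≤ 500.
log₂(N + 1) ≤ (500 − 219) / 137 = 2.0511.
N + 1 ≤ 2^2.0511 = 4.1442.
N ≤ 3.1442, so the largest integer N is 3.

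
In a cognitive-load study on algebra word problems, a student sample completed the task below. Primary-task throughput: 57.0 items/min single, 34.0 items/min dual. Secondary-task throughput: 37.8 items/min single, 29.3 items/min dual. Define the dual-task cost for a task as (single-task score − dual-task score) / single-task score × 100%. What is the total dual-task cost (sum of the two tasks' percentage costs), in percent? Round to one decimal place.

Primary cost = (57.0 − 34.0) / 57.0 × 100% = 40.3509%.
Secondary cost = (37.8 − 29.3) / 37.8 × 100% = 22.4868%.
Total = 40.3509% + 22.4868% = 62.8377% ≈ 62.8%.

62.8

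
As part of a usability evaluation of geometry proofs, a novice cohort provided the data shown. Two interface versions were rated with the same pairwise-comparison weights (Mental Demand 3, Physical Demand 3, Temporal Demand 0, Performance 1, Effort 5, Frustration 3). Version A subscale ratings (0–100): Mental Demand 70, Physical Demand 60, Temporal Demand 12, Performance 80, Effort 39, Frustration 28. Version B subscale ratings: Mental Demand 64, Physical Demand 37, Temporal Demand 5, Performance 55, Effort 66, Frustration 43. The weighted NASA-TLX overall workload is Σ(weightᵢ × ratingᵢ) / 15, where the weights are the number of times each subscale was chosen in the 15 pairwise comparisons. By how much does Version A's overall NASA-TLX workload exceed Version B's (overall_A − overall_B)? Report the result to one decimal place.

Version A weighted sum = 3·70 + 3·60 + 0·12 + 1·80 + 5·39 + 3·28 = 210 + 180 + 0 + 80 + 195 + 84 = 749; overall_A = 749/15 = 49.9333.
Version B weighted sum = 3·64 + 3·37 + 0·5 + 1·55 + 5·66 + 3·43 = 192 + 111 + 0 + 55 + 330 + 129 = 817; overall_B = 817/15 = 54.4667.
Difference = 49.9333 − 54.4667 = -4.5334 ≈ -4.5.

-4.5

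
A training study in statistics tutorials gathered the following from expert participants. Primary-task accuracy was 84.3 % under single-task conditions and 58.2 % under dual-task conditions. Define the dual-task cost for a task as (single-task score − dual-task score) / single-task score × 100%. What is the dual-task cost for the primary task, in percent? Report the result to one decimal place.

31.0

Cost = (84.3 − 58.2) / 84.3 × 100%
     = 26.1000 / 84.3 × 100% = 30.9609%.
≈ 31.0%.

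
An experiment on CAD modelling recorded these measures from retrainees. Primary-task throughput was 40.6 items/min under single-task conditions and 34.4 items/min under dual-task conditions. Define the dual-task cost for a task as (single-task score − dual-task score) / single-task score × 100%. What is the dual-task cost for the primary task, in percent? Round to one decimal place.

15.3

Cost = (40.6 − 34.4) / 40.6 × 100%
     = 6.2000 / 40.6 × 100% = 15.2709%.
≈ 15.3%.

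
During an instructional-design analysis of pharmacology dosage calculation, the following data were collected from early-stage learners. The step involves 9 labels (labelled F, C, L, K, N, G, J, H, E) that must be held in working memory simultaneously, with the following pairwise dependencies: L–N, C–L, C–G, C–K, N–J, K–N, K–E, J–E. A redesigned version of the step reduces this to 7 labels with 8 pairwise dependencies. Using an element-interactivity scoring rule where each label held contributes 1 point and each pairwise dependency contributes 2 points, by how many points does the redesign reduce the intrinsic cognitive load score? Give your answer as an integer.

2

Original: 9 × 1 + 8 × 2 = 9 + 16 = 25.
Redesigned: 7 × 1 + 8 × 2 = 7 + 16 = 23.
Reduction = 25 − 23 = 2.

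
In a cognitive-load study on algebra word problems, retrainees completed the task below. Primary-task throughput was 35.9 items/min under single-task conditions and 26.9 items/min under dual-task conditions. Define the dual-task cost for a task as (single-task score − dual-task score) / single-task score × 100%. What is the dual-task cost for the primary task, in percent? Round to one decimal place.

25.1

Cost = (35.9 − 26.9) / 35.9 × 100%
     = 9.0000 / 35.9 × 100% = 25.0696%.
≈ 25.1%.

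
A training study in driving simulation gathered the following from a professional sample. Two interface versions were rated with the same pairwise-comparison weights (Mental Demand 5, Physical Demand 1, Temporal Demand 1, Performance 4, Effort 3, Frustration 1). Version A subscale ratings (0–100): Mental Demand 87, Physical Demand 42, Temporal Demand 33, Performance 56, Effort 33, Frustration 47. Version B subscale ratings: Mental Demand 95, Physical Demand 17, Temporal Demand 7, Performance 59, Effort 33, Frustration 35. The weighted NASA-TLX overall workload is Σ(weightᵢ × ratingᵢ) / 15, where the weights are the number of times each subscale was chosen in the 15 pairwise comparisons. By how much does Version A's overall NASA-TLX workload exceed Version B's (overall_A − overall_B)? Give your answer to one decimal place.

0.7

Version A weighted sum = 5·87 + 1·42 + 1·33 + 4·56 + 3·33 + 1·47 = 435 + 42 + 33 + 224 + 99 + 47 = 880; overall_A = 880/15 = 58.6667.
Version B weighted sum = 5·95 + 1·17 + 1·7 + 4·59 + 3·33 + 1·35 = 475 + 17 + 7 + 236 + 99 + 35 = 869; overall_B = 869/15 = 57.9333.
Difference = 58.6667 − 57.9333 = 0.7334 ≈ 0.7.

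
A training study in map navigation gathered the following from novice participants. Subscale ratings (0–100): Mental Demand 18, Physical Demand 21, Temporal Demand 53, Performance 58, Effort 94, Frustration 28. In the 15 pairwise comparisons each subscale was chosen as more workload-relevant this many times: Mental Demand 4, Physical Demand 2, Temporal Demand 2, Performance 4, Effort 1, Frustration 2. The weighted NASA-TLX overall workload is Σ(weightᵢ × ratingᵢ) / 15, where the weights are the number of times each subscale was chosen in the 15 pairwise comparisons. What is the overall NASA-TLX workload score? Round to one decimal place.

40.1

The tallies are the weights (they sum to 15).
Weighted sum = 4·18 + 2·21 + 2·53 + 4·58 + 1·94 + 2·28
            = 72 + 42 + 106 + 232 + 94 + 56 = 602.
Overall workload = 602 / 15 = 40.1333 ≈ 40.1.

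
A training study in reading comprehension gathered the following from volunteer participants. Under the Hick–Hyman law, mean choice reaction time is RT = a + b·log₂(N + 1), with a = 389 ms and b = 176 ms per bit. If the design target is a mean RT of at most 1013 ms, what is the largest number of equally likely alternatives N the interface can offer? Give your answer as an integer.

10

Set 389 + 176·log₂(N + 1) ≤ 1013.
log₂(N + 1) ≤ (1013 − 389) / 176 = 3.5455.
N + 1 ≤ 2^3.5455 = 11.6762.
N ≤ 10.6762, so the largest integer N is 10.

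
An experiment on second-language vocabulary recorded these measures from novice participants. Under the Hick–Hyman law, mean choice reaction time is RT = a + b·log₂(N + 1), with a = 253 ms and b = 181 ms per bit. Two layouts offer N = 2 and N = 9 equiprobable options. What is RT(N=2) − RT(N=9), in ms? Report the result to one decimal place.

RT(2) = 253 + 181·log₂(3) = 253 + 181·1.5850 = 539.8850 ms.
RT(9) = 253 + 181·log₂(10) = 253 + 181·3.3219 = 854.2639 ms.
Difference = 539.8850 − 854.2639 = -314.3789 ≈ -314.4 ms.

-314.4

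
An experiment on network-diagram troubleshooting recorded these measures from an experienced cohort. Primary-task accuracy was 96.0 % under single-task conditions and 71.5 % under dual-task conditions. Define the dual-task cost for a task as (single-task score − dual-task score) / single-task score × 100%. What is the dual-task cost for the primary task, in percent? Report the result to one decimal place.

25.5

Cost = (96.0 − 71.5) / 96.0 × 100%
     = 24.5000 / 96.0 × 100% = 25.5208%.
≈ 25.5%.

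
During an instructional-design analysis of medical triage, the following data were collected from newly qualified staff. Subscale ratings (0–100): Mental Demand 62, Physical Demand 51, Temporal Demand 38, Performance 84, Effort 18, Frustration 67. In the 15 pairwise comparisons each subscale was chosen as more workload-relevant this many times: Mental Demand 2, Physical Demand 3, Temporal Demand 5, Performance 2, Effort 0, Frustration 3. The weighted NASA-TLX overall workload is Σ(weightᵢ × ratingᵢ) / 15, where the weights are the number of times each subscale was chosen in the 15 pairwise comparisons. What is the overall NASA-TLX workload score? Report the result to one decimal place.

55.7

The tallies are the weights (they sum to 15).
Weighted sum = 2·62 + 3·51 + 5·38 + 2·84 + 0·18 + 3·67
            = 124 + 153 + 190 + 168 + 0 + 201 = 836.
Overall workload = 836 / 15 = 55.7333 ≈ 55.7.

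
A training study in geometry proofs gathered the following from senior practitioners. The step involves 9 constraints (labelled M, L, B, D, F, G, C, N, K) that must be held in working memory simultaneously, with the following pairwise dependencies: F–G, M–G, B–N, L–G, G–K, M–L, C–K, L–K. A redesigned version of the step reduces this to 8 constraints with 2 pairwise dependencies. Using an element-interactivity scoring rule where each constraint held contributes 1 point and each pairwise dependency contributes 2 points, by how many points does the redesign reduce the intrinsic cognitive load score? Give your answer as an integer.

Original: 9 × 1 + 8 × 2 = 9 + 16 = 25.
Redesigned: 8 × 1 + 2 × 2 = 8 + 4 = 12.
Reduction = 25 − 12 = 13.

13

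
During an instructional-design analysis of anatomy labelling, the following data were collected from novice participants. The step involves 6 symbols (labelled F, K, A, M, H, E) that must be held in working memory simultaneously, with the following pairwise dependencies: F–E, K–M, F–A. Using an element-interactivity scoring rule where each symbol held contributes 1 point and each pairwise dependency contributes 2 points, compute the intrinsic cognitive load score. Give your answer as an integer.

12

Count of symbols held simultaneously: 6.
Count of pairwise dependencies listed: 3.
Element contribution: 6 × 1 = 6.
Interaction contribution: 3 × 2 = 6.
Intrinsic load = 6 + 6 = 12.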